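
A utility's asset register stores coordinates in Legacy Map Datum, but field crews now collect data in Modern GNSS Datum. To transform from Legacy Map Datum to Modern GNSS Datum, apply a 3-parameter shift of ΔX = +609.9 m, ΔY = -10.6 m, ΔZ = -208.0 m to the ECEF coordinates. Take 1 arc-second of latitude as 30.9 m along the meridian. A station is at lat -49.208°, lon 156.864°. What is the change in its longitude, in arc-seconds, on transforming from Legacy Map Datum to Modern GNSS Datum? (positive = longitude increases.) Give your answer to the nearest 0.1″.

sin φ = -0.757086, cos φ = 0.653315, sin λ = 0.392915, cos λ = -0.919575.
East component: ΔE = −sin λ·ΔX + cos λ·ΔY = −(0.392915)(609.9) + (-0.919575)(-10.6) = -229.89 m.
1° of latitude spans 3600 × 30.90 = 111240 m; at latitude φ, 1° of longitude spans that × cos φ = 72674.7 m, so Δλ = -229.89 / 72674.7 × 3600 = -11.388″.

Δλ = -11.4″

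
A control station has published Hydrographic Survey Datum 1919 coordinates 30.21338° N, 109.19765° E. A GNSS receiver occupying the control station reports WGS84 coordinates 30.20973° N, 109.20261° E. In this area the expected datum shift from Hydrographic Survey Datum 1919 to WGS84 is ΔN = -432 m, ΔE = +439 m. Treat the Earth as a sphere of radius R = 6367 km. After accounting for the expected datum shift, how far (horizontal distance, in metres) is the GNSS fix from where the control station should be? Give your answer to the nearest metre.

Observed coordinate differences: Δφ = -0.00365°, Δλ = +0.00496°.
Converting to metres (1° lat = 111125 m, cos φ = 0.864157): observed ΔN = -405.6 m, observed ΔE = 476.3 m.
Subtracting the expected shift leaves a residual of -405.6 − (-432) = 26.4 m north and 476.3 − (439) = 37.3 m east.
Residual distance = √(26.4² + 37.3²) = 45.7 m.

46 m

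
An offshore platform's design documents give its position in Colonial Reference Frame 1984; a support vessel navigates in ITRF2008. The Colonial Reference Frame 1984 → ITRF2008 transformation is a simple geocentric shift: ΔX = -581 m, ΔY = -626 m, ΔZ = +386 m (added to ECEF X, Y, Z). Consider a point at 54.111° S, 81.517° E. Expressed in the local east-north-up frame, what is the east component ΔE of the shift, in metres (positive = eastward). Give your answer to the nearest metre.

The local east axis at (φ, λ) is (−sin λ, cos λ, 0), so ΔE = −sin(81.517°)·(-581) + cos(81.517°)·(-626) = 482.30 m.

ΔE = 482 m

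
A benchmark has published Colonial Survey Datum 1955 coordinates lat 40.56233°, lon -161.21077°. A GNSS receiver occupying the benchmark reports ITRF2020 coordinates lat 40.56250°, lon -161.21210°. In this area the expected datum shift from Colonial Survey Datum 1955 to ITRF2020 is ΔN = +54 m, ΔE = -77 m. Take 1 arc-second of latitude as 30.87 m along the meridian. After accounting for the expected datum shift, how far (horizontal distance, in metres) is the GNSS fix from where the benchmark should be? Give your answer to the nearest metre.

Observed coordinate differences: Δφ = +0.00017°, Δλ = -0.00133°.
Converting to metres (1° lat = 111132 m, cos φ = 0.759699): observed ΔN = 18.9 m, observed ΔE = -112.3 m.
Subtracting the expected shift leaves a residual of 18.9 − (54) = -35.1 m north and -112.3 − (-77) = -35.3 m east.
Residual distance = √((-35.1)² + (-35.3)²) = 49.8 m.

50 m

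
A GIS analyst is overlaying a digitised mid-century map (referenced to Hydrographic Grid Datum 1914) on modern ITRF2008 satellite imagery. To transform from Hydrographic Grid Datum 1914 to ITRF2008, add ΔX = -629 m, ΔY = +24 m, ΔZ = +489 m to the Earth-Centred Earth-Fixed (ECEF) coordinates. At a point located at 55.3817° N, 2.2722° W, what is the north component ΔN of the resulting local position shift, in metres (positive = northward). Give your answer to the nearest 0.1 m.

ΔN = 795.8 m

The local north axis is (−sin φ cos λ, −sin φ sin λ, cos φ), giving ΔN = 517.232 + 0.783 + 277.804 = 795.82 m.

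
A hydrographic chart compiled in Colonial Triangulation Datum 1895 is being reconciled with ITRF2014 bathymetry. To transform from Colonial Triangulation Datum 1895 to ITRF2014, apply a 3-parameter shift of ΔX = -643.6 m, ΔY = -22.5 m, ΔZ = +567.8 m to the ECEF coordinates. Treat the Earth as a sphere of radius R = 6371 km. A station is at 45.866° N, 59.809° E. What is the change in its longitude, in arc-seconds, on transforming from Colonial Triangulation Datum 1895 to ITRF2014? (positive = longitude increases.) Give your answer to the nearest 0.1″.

Δλ = 25.3″

sin φ = 0.717713, cos φ = 0.696339, sin λ = 0.864354, cos λ = 0.502884.
East component: ΔE = −sin λ·ΔX + cos λ·ΔY = −(0.864354)(-643.6) + (0.502884)(-22.5) = 544.98 m.
1° of latitude spans πR/180 = 111195 m; at latitude φ, 1° of longitude spans that × cos φ = 77429.3 m, so Δλ = 544.98 / 77429.3 × 3600 = 25.338″.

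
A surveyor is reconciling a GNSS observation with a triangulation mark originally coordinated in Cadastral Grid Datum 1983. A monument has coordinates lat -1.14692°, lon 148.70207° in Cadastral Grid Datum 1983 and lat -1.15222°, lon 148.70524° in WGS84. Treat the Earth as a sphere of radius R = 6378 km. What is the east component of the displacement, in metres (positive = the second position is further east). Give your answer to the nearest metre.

Δφ = -1.15222° − -1.14692° = -0.00530°; Δλ = 148.70524° − 148.70207° = +0.00317°.
1° along a meridian = πR/180 = 111317 m.
ΔN = Δφ × 111317 = -590.0 m; ΔE = Δλ × 111317 × cos(-1.14692°) = +0.00317 × 111317 × 0.999800 = 352.8 m.

ΔE = 353 m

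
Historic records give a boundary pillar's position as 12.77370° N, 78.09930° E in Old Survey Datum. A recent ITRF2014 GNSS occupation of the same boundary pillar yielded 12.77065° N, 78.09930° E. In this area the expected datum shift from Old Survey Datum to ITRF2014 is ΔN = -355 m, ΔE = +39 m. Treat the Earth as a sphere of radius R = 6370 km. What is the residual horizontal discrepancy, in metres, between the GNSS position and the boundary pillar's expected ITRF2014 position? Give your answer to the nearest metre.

Observed coordinate differences: Δφ = -0.00305°, Δλ = +0.00000°.
Converting to metres (1° lat = 111177 m, cos φ = 0.975251): observed ΔN = -339.1 m, observed ΔE = 0.0 m.
Subtracting the expected shift leaves a residual of -339.1 − (-355) = 15.9 m north and 0.0 − (39) = -39.0 m east.
Residual distance = √(15.9² + (-39.0)²) = 42.1 m.

42 m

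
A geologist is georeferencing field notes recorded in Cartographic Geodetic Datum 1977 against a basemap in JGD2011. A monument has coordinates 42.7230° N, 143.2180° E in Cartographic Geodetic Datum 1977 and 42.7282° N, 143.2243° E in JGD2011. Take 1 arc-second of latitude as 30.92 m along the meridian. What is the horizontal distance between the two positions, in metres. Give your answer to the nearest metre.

775 m

Δφ = 42.7282° − 42.7230° = +0.0052°; Δλ = 143.2243° − 143.2180° = +0.0063°.
1° of latitude = 3600 × 30.92 = 111312 m.
ΔN = Δφ × 111312 = 578.8 m; ΔE = Δλ × 111312 × cos(42.7230°) = +0.0063 × 111312 × 0.734642 = 515.2 m.
Distance = √(ΔE² + ΔN²) = √(515.2² + 578.8²) = 774.9 m.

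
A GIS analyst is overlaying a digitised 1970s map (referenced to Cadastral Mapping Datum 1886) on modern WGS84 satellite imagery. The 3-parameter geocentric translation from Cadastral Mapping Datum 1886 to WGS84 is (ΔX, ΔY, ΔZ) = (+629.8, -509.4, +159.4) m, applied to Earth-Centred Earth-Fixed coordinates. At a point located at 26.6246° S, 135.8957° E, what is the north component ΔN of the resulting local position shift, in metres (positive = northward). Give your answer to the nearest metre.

At φ = -26.6246°, λ = 135.8957°: sin φ = -0.448143, cos φ = 0.893962, sin λ = 0.695967, cos λ = -0.718074.
ΔN = −sin φ cos λ·ΔX − sin φ sin λ·ΔY + cos φ·ΔZ = −(-0.448143)(-0.718074)(629.8) − (-0.448143)(0.695967)(-509.4) + (0.893962)(159.4) = -219.05 m.

ΔN = -219 m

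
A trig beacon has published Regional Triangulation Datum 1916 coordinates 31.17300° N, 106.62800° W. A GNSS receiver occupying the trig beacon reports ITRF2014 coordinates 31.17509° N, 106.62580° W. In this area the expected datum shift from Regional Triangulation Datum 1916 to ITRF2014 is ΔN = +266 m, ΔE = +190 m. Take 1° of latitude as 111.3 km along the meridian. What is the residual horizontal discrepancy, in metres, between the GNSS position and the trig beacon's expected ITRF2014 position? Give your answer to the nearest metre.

Observed coordinate differences: Δφ = +0.00209°, Δλ = +0.00220°.
Converting to metres (1° lat = 111300 m, cos φ = 0.855608): observed ΔN = 232.6 m, observed ΔE = 209.5 m.
Subtracting the expected shift leaves a residual of 232.6 − (266) = -33.4 m north and 209.5 − (190) = 19.5 m east.
Residual distance = √((-33.4)² + 19.5²) = 38.7 m.

39 m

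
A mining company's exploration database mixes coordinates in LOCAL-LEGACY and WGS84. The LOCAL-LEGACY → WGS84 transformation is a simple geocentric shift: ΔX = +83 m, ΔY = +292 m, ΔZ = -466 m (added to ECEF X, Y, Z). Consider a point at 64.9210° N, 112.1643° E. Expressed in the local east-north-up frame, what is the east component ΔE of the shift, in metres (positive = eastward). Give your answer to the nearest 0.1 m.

ΔE = -187.0 m

At φ = 64.9210°, λ = 112.1643°: sin φ = 0.905724, cos φ = 0.423867, sin λ = 0.926106, cos λ = -0.377264.
ΔE = −sin λ·ΔX + cos λ·ΔY = −(0.926106)·(83) + (-0.377264)·(292) = -187.03 m.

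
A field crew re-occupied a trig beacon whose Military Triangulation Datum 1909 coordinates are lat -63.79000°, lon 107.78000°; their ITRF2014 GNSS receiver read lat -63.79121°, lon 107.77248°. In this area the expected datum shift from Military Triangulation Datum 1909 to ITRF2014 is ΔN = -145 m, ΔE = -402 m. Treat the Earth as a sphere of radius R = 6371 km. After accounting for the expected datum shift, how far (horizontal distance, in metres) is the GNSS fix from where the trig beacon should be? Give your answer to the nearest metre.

34 m

Observed coordinate differences: Δφ = -0.00121°, Δλ = -0.00752°.
Converting to metres (1° lat = 111195 m, cos φ = 0.441662): observed ΔN = -134.5 m, observed ΔE = -369.3 m.
Subtracting the expected shift leaves a residual of -134.5 − (-145) = 10.5 m north and -369.3 − (-402) = 32.7 m east.
Residual distance = √(10.5² + 32.7²) = 34.3 m.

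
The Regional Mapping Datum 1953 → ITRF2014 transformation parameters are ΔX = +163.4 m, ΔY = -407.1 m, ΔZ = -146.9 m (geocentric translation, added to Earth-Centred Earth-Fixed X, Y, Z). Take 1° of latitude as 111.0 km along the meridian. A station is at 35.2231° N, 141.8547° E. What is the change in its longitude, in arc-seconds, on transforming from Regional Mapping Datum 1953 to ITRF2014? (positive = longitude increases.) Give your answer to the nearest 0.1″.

sin φ = 0.576762, cos φ = 0.816912, sin λ = 0.617658, cos λ = -0.786447.
East component: ΔE = −sin λ·ΔX + cos λ·ΔY = −(0.617658)(163.4) + (-0.786447)(-407.1) = 219.24 m.
1° of latitude spans 111000 m; at latitude φ, 1° of longitude spans that × cos φ = 90677.3 m, so Δλ = 219.24 / 90677.3 × 3600 = 8.704″.

Δλ = 8.7″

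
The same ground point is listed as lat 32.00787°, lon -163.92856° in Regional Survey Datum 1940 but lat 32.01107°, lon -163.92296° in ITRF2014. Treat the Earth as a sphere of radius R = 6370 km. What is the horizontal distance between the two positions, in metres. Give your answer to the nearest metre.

Δφ = 32.01107° − 32.00787° = +0.00320°; Δλ = -163.92296° − -163.92856° = +0.00560°.
1° along a meridian = πR/180 = 111177 m.
ΔN = Δφ × 111177 = 355.8 m; ΔE = Δλ × 111177 × cos(32.00787°) = +0.00560 × 111177 × 0.847975 = 527.9 m.
Distance = √(ΔE² + ΔN²) = √(527.9² + 355.8²) = 636.6 m.

637 m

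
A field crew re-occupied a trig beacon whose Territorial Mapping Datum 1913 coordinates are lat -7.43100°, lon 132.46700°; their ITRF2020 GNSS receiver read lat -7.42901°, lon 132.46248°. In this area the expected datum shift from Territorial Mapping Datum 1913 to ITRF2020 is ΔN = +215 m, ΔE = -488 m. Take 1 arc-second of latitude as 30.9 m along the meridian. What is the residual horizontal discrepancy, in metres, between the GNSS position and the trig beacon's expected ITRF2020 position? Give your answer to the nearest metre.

Observed coordinate differences: Δφ = +0.00199°, Δλ = -0.00452°.
Converting to metres (1° lat = 111240 m, cos φ = 0.991601): observed ΔN = 221.4 m, observed ΔE = -498.6 m.
Subtracting the expected shift leaves a residual of 221.4 − (215) = 6.4 m north and -498.6 − (-488) = -10.6 m east.
Residual distance = √(6.4² + (-10.6)²) = 12.4 m.

12 m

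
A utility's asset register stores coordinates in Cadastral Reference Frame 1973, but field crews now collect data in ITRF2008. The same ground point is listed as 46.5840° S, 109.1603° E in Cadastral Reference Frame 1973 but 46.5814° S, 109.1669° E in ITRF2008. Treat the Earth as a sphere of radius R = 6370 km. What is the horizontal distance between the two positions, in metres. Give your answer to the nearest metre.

581 m

Δφ = -46.5814° − -46.5840° = +0.0026°; Δλ = 109.1669° − 109.1603° = +0.0066°.
1° along a meridian = πR/180 = 111177 m.
ΔN = Δφ × 111177 = 289.1 m; ΔE = Δλ × 111177 × cos(-46.5840°) = +0.0066 × 111177 × 0.687290 = 504.3 m.
Distance = √(ΔE² + ΔN²) = √(504.3² + 289.1²) = 581.3 m.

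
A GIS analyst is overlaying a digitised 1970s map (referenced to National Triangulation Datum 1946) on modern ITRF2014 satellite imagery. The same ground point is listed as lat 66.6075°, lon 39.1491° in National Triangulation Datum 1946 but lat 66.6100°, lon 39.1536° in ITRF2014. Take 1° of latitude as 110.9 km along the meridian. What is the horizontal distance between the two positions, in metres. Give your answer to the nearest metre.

341 m

Δφ = 66.6100° − 66.6075° = +0.0025°; Δλ = 39.1536° − 39.1491° = +0.0045°.
ΔN = Δφ × 110900 = 277.2 m; ΔE = Δλ × 110900 × cos(66.6075°) = +0.0045 × 110900 × 0.397028 = 198.1 m.
Distance = √(ΔE² + ΔN²) = √(198.1² + 277.2²) = 340.8 m.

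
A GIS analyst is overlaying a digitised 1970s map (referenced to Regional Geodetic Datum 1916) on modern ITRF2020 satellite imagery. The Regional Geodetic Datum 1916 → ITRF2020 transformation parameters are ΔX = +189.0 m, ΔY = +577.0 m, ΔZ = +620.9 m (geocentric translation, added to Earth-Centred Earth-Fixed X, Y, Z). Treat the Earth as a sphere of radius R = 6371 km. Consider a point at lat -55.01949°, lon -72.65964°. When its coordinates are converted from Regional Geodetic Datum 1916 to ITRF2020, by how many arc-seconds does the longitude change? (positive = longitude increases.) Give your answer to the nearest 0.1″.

Δλ = 19.9″

sin φ = -0.819347, cos φ = 0.573298, sin λ = -0.954551, cos λ = 0.298047.
East component: ΔE = −sin λ·ΔX + cos λ·ΔY = −(-0.954551)(189.0) + (0.298047)(577.0) = 352.38 m.
1° of latitude spans πR/180 = 111195 m; at latitude φ, 1° of longitude spans that × cos φ = 63747.8 m, so Δλ = 352.38 / 63747.8 × 3600 = 19.900″.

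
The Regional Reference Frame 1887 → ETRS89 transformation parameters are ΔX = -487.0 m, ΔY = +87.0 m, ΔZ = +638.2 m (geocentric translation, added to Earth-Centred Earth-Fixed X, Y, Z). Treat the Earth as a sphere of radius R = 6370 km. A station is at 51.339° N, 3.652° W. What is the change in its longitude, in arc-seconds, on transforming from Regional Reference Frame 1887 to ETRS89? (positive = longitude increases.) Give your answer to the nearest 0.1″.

sin φ = 0.780856, cos φ = 0.624711, sin λ = -0.063696, cos λ = 0.997969.
East component: ΔE = −sin λ·ΔX + cos λ·ΔY = −(-0.063696)(-487.0) + (0.997969)(87.0) = 55.80 m.
1° of latitude spans πR/180 = 111177 m; at latitude φ, 1° of longitude spans that × cos φ = 69453.8 m, so Δλ = 55.80 / 69453.8 × 3600 = 2.892″.

Δλ = 2.9″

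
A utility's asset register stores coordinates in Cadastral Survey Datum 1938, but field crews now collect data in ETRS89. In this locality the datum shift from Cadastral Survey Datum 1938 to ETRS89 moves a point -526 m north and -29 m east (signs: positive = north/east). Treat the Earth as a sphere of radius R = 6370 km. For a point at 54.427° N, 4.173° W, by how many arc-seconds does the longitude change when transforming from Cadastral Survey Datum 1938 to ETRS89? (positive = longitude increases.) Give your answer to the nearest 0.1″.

At latitude 54.427°, cos φ = 0.581740.
One radian of longitude at latitude φ spans R cos φ, so Δλ = ΔE / (R cos φ) = -29.0 / (6370000 × 0.581740) = -7.8258e-06 rad = -1.614″.

Δλ = -1.6″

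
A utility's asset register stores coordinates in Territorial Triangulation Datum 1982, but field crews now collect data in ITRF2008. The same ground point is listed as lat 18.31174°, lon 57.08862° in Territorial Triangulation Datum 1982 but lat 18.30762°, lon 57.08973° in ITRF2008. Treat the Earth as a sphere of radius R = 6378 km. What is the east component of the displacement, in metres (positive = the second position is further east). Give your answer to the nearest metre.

Δφ = 18.30762° − 18.31174° = -0.00412°; Δλ = 57.08973° − 57.08862° = +0.00111°.
1° along a meridian = πR/180 = 111317 m.
ΔN = Δφ × 111317 = -458.6 m; ΔE = Δλ × 111317 × cos(18.31174°) = +0.00111 × 111317 × 0.949361 = 117.3 m.

ΔE = 117 m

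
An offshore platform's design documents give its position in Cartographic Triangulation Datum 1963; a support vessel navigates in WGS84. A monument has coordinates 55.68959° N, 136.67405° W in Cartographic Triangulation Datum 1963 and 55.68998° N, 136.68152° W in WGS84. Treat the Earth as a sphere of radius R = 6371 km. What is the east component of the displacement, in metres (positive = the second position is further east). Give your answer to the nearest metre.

Δφ = 55.68998° − 55.68959° = +0.00039°; Δλ = -136.68152° − -136.67405° = -0.00747°.
1° along a meridian = πR/180 = 111195 m.
ΔN = Δφ × 111195 = 43.4 m; ΔE = Δλ × 111195 × cos(55.68959°) = -0.00747 × 111195 × 0.563676 = -468.2 m.

ΔE = -468 m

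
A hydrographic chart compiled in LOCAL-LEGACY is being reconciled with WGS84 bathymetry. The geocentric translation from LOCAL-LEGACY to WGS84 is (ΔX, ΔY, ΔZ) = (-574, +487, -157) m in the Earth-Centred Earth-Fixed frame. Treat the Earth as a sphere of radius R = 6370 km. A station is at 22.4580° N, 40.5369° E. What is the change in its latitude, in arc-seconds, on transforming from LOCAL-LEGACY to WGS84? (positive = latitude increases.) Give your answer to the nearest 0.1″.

sin φ = 0.382006, cos φ = 0.924160, sin λ = 0.649938, cos λ = 0.759988.
North component: ΔN = −sin φ cos λ·ΔX − sin φ sin λ·ΔY + cos φ·ΔZ = −(0.382006)(0.759988)(-574) − (0.382006)(0.649938)(487) + (0.924160)(-157) = -99.36 m.
1° of latitude spans πR/180 = 111177 m, so Δφ = -99.36 / 111177 × 3600 = -3.217″.

Δφ = -3.2″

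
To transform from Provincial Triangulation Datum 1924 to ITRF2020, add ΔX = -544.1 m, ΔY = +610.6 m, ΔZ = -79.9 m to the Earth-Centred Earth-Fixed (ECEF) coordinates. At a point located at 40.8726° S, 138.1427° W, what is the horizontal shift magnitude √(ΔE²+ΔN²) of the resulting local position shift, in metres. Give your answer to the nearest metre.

820 m

At φ = -40.8726°, λ = -138.1427°: sin φ = -0.654379, cos φ = 0.756166, sin λ = -0.667278, cos λ = -0.744809.
ΔE = −sin λ·ΔX + cos λ·ΔY = −(-0.667278)·(-544.1) + (-0.744809)·(610.6) = -817.85 m.
ΔN = −sin φ cos λ·ΔX − sin φ sin λ·ΔY + cos φ·ΔZ = −(-0.654379)(-0.744809)(-544.1) − (-0.654379)(-0.667278)(610.6) + (0.756166)(-79.9) = -61.85 m.
Horizontal magnitude = √(ΔE² + ΔN²) = √((-817.85)² + (-61.85)²) = 820.18 m.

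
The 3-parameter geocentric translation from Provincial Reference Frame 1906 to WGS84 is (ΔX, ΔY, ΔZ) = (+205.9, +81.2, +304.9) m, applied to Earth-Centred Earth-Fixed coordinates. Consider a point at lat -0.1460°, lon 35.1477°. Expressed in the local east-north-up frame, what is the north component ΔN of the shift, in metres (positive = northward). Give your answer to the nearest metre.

At φ = -0.1460°, λ = 35.1477°: sin φ = -0.002548, cos φ = 0.999997, sin λ = 0.575686, cos λ = 0.817671.
ΔN = −sin φ cos λ·ΔX − sin φ sin λ·ΔY + cos φ·ΔZ = −(-0.002548)(0.817671)(205.9) − (-0.002548)(0.575686)(81.2) + (0.999997)(304.9) = 305.45 m.

ΔN = 305 m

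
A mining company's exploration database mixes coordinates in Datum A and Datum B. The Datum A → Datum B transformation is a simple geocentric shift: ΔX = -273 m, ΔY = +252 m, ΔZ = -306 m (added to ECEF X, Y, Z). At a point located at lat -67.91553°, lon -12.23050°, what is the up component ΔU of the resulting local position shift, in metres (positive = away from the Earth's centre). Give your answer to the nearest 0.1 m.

The local up (radial) axis is (cos φ cos λ, cos φ sin λ, sin φ), giving ΔU = -100.311 − 20.071 + 283.549 = 163.17 m.

ΔU = 163.2 m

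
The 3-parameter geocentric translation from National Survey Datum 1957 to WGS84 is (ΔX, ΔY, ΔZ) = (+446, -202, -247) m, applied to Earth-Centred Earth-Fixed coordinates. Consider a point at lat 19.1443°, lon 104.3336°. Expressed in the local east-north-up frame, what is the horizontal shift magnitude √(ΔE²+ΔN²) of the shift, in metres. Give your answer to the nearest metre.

The local east axis at (φ, λ) is (−sin λ, cos λ, 0), so ΔE = −sin(104.3336°)·446 + cos(104.3336°)·(-202) = -382.11 m.
The local north axis is (−sin φ cos λ, −sin φ sin λ, cos φ), giving ΔN = 36.210 + 64.183 − 233.340 = -132.95 m.
Horizontal magnitude = √(ΔE² + ΔN²) = √((-382.11)² + (-132.95)²) = 404.58 m.

405 m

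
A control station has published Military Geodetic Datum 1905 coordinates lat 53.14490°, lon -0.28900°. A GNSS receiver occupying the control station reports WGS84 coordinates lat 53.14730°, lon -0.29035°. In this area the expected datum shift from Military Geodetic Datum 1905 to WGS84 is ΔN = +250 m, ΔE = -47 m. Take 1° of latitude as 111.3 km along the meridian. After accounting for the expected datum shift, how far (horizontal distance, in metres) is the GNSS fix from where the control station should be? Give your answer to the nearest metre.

46 m

Observed coordinate differences: Δφ = +0.00240°, Δλ = -0.00135°.
Converting to metres (1° lat = 111300 m, cos φ = 0.599793): observed ΔN = 267.1 m, observed ΔE = -90.1 m.
Subtracting the expected shift leaves a residual of 267.1 − (250) = 17.1 m north and -90.1 − (-47) = -43.1 m east.
Residual distance = √(17.1² + (-43.1)²) = 46.4 m.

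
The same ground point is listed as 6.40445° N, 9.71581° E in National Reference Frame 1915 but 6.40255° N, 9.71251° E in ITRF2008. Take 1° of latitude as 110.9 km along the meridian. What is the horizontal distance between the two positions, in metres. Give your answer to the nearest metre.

420 m

Δφ = 6.40255° − 6.40445° = -0.00190°; Δλ = 9.71251° − 9.71581° = -0.00330°.
ΔN = Δφ × 110900 = -210.7 m; ΔE = Δλ × 110900 × cos(6.40445°) = -0.00330 × 110900 × 0.993759 = -363.7 m.
Distance = √(ΔE² + ΔN²) = √((-363.7)² + (-210.7)²) = 420.3 m.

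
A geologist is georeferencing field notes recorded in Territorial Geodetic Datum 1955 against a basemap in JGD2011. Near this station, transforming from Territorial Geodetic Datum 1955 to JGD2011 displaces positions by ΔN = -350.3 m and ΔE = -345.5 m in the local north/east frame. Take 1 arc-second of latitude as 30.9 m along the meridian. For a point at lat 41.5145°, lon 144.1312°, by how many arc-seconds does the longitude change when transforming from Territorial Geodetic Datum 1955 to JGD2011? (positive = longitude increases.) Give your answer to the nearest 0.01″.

Δλ = -14.93″

At latitude 41.5145°, cos φ = 0.748788.
1″ of longitude at this latitude = 30.90 × cos φ = 23.1375 m, so Δλ = -345.5 / 23.1375 = -14.932″.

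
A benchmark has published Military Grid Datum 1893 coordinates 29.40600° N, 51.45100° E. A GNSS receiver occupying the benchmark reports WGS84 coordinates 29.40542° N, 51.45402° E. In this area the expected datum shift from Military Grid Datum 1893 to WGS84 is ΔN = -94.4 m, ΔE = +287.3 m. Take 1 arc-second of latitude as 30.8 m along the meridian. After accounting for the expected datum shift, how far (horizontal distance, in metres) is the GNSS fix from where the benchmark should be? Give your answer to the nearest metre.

30 m

Observed coordinate differences: Δφ = -0.00058°, Δλ = +0.00302°.
Converting to metres (1° lat = 110880 m, cos φ = 0.871162): observed ΔN = -64.3 m, observed ΔE = 291.7 m.
Subtracting the expected shift leaves a residual of -64.3 − (-94.4) = 30.1 m north and 291.7 − (287.3) = 4.4 m east.
Residual distance = √(30.1² + 4.4²) = 30.4 m.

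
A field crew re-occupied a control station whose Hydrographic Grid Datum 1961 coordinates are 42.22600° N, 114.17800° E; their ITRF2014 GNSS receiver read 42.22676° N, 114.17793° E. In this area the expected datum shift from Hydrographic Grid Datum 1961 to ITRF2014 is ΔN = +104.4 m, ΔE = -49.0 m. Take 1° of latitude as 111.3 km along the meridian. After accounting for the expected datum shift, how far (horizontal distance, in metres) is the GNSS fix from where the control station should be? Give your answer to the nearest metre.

Observed coordinate differences: Δφ = +0.00076°, Δλ = -0.00007°.
Converting to metres (1° lat = 111300 m, cos φ = 0.740500): observed ΔN = 84.6 m, observed ΔE = -5.8 m.
Subtracting the expected shift leaves a residual of 84.6 − (104.4) = -19.8 m north and -5.8 − (-49.0) = 43.2 m east.
Residual distance = √((-19.8)² + 43.2²) = 47.6 m.

48 m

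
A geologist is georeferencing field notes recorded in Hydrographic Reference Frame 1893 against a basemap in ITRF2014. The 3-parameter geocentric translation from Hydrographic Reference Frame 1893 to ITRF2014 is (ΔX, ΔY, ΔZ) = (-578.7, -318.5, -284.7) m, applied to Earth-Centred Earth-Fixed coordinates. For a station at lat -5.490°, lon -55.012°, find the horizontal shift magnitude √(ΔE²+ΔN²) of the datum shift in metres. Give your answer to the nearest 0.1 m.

718.0 m

At φ = -5.490°, λ = -55.012°: sin φ = -0.095672, cos φ = 0.995413, sin λ = -0.819272, cos λ = 0.573405.
ΔE = −sin λ·ΔX + cos λ·ΔY = −(-0.819272)·(-578.7) + (0.573405)·(-318.5) = -656.74 m.
ΔN = −sin φ cos λ·ΔX − sin φ sin λ·ΔY + cos φ·ΔZ = −(-0.095672)(0.573405)(-578.7) − (-0.095672)(-0.819272)(-318.5) + (0.995413)(-284.7) = -290.18 m.
Horizontal magnitude = √(ΔE² + ΔN²) = √((-656.74)² + (-290.18)²) = 717.99 m.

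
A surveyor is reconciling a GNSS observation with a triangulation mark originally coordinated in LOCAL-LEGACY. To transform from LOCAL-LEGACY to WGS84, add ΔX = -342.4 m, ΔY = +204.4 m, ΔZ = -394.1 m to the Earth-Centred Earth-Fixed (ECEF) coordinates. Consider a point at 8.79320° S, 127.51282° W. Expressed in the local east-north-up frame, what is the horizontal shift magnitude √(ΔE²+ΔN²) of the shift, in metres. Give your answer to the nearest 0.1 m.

The local east axis at (φ, λ) is (−sin λ, cos λ, 0), so ΔE = −sin(-127.51282°)·(-342.4) + cos(-127.51282°)·204.4 = -396.06 m.
The local north axis is (−sin φ cos λ, −sin φ sin λ, cos φ), giving ΔN = 31.873 − 24.785 − 389.468 = -382.38 m.
Horizontal magnitude = √(ΔE² + ΔN²) = √((-396.06)² + (-382.38)²) = 550.53 m.

550.5 m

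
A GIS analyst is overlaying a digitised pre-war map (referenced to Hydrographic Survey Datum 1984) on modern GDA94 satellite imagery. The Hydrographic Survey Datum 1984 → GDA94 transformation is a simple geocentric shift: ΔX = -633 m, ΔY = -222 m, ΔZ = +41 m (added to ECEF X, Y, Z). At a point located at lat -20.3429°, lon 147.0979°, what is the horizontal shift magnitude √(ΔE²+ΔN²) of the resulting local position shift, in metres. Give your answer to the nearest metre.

560 m

At φ = -20.3429°, λ = 147.0979°: sin φ = -0.347638, cos φ = 0.937629, sin λ = 0.543205, cos λ = -0.839600.
ΔE = −sin λ·ΔX + cos λ·ΔY = −(0.543205)·(-633) + (-0.839600)·(-222) = 530.24 m.
ΔN = −sin φ cos λ·ΔX − sin φ sin λ·ΔY + cos φ·ΔZ = −(-0.347638)(-0.839600)(-633) − (-0.347638)(0.543205)(-222) + (0.937629)(41) = 181.28 m.
Horizontal magnitude = √(ΔE² + ΔN²) = √(530.24² + 181.28²) = 560.37 m.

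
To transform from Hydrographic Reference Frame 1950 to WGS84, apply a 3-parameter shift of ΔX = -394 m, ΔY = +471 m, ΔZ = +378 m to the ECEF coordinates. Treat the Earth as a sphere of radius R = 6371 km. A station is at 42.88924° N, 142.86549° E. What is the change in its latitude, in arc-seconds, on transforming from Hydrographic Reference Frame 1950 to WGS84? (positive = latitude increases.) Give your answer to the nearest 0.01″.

sin φ = 0.680583, cos φ = 0.732671, sin λ = 0.603688, cos λ = -0.797220.
North component: ΔN = −sin φ cos λ·ΔX − sin φ sin λ·ΔY + cos φ·ΔZ = −(0.680583)(-0.797220)(-394) − (0.680583)(0.603688)(471) + (0.732671)(378) = -130.34 m.
1° of latitude spans πR/180 = 111195 m, so Δφ = -130.34 / 111195 × 3600 = -4.220″.

Δφ = -4.22″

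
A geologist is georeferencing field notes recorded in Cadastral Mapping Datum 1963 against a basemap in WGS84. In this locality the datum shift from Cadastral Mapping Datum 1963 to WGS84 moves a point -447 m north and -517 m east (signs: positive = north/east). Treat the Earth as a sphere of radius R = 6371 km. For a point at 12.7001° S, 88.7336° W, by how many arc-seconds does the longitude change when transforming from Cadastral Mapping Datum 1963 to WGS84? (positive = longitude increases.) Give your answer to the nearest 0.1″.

Δλ = -17.2″

At latitude -12.7001°, cos φ = 0.975534.
One radian of longitude at latitude φ spans R cos φ, so Δλ = ΔE / (R cos φ) = -517.0 / (6371000 × 0.975534) = -8.3184e-05 rad = -17.158″.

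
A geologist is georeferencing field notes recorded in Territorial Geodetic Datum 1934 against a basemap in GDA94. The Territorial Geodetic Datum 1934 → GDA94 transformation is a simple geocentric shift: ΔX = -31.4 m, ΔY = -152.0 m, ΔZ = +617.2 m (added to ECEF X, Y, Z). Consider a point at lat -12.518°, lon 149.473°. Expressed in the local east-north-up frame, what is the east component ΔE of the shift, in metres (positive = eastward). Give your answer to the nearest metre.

The local east axis at (φ, λ) is (−sin λ, cos λ, 0), so ΔE = −sin(149.473°)·(-31.4) + cos(149.473°)·(-152.0) = 146.88 m.

ΔE = 147 m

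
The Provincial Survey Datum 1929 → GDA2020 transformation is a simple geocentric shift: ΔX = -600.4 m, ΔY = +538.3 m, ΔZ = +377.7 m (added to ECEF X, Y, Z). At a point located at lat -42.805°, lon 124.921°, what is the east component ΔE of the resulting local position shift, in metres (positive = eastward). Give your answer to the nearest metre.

At φ = -42.805°, λ = 124.921°: sin φ = -0.679505, cos φ = 0.733671, sin λ = 0.819942, cos λ = -0.572446.
ΔE = −sin λ·ΔX + cos λ·ΔY = −(0.819942)·(-600.4) + (-0.572446)·(538.3) = 184.15 m.

ΔE = 184 m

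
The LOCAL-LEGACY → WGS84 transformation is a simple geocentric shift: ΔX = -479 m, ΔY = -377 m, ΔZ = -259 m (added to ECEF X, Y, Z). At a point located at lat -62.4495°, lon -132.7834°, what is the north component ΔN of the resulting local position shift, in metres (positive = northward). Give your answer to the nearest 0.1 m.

ΔN = 414.0 m

At φ = -62.4495°, λ = -132.7834°: sin φ = -0.886604, cos φ = 0.462530, sin λ = -0.733927, cos λ = -0.679229.
ΔN = −sin φ cos λ·ΔX − sin φ sin λ·ΔY + cos φ·ΔZ = −(-0.886604)(-0.679229)(-479) − (-0.886604)(-0.733927)(-377) + (0.462530)(-259) = 413.98 m.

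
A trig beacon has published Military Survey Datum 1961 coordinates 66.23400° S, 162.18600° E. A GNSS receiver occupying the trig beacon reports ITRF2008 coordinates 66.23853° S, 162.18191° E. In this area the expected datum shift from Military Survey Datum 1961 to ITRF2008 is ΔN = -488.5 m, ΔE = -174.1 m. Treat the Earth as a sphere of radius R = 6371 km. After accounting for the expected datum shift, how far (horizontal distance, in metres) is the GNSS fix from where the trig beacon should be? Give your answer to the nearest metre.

Observed coordinate differences: Δφ = -0.00453°, Δλ = -0.00409°.
Converting to metres (1° lat = 111195 m, cos φ = 0.403002): observed ΔN = -503.7 m, observed ΔE = -183.3 m.
Subtracting the expected shift leaves a residual of -503.7 − (-488.5) = -15.2 m north and -183.3 − (-174.1) = -9.2 m east.
Residual distance = √((-15.2)² + (-9.2)²) = 17.8 m.

18 m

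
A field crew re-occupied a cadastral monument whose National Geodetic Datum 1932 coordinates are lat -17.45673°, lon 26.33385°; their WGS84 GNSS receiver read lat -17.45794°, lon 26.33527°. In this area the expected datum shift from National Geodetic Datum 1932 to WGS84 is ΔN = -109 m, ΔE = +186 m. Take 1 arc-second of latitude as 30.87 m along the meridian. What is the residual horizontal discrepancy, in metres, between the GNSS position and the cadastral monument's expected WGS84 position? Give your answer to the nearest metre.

Observed coordinate differences: Δφ = -0.00121°, Δλ = +0.00142°.
Converting to metres (1° lat = 111132 m, cos φ = 0.953944): observed ΔN = -134.5 m, observed ΔE = 150.5 m.
Subtracting the expected shift leaves a residual of -134.5 − (-109) = -25.5 m north and 150.5 − (186) = -35.5 m east.
Residual distance = √((-25.5)² + (-35.5)²) = 43.7 m.

44 m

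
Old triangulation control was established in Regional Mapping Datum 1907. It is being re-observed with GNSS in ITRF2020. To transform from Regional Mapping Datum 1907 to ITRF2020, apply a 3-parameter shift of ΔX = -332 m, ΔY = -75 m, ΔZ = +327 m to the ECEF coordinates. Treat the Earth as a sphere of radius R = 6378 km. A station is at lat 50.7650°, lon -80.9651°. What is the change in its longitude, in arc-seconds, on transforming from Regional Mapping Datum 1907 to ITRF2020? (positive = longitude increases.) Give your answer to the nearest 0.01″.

Δλ = -17.37″

sin φ = 0.774558, cos φ = 0.632503, sin λ = -0.987593, cos λ = 0.157036.
East component: ΔE = −sin λ·ΔX + cos λ·ΔY = −(-0.987593)(-332) + (0.157036)(-75) = -339.66 m.
1° of latitude spans πR/180 = 111317 m; at latitude φ, 1° of longitude spans that × cos φ = 70408.4 m, so Δλ = -339.66 / 70408.4 × 3600 = -17.367″.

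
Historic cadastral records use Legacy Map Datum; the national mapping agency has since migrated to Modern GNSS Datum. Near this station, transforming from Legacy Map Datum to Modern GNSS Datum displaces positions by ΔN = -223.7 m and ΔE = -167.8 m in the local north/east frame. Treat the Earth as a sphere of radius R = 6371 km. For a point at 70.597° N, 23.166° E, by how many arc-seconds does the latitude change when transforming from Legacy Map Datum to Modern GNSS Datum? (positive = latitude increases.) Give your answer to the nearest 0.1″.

Δφ = -7.2″

On a sphere of radius R, 1 rad of latitude = R, so Δφ = ΔN / R = -223.7 / 6371000 = -3.5112e-05 rad = -7.242″.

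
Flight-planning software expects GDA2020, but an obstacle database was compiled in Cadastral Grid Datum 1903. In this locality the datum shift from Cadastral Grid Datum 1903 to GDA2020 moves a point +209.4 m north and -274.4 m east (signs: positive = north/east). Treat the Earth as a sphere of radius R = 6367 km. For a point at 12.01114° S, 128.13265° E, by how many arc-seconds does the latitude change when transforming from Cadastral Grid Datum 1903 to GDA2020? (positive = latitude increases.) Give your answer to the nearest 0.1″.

On a sphere of radius R, 1 rad of latitude = R, so Δφ = ΔN / R = 209.4 / 6367000 = 3.2888e-05 rad = 6.784″.

Δφ = 6.8″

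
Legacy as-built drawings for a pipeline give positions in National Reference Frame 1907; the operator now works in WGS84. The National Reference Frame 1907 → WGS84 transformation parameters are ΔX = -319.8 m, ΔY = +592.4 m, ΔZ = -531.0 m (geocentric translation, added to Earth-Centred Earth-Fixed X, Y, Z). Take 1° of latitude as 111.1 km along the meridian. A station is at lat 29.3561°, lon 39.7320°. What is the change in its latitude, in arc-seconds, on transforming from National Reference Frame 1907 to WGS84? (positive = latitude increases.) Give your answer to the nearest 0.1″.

Δφ = -17.1″

sin φ = 0.490236, cos φ = 0.871590, sin λ = 0.639197, cos λ = 0.769043.
North component: ΔN = −sin φ cos λ·ΔX − sin φ sin λ·ΔY + cos φ·ΔZ = −(0.490236)(0.769043)(-319.8) − (0.490236)(0.639197)(592.4) + (0.871590)(-531.0) = -527.88 m.
1° of latitude spans 111100 m, so Δφ = -527.88 / 111100 × 3600 = -17.105″.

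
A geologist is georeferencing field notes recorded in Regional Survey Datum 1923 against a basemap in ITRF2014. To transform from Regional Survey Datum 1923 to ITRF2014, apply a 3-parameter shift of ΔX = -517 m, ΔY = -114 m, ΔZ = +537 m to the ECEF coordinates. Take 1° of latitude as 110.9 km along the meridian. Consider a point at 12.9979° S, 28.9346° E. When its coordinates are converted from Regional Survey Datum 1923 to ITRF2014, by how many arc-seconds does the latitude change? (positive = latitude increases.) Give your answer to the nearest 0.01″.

Δφ = 13.28″

sin φ = -0.224915, cos φ = 0.974378, sin λ = 0.483811, cos λ = 0.875173.
North component: ΔN = −sin φ cos λ·ΔX − sin φ sin λ·ΔY + cos φ·ΔZ = −(-0.224915)(0.875173)(-517) − (-0.224915)(0.483811)(-114) + (0.974378)(537) = 409.07 m.
1° of latitude spans 110900 m, so Δφ = 409.07 / 110900 × 3600 = 13.279″.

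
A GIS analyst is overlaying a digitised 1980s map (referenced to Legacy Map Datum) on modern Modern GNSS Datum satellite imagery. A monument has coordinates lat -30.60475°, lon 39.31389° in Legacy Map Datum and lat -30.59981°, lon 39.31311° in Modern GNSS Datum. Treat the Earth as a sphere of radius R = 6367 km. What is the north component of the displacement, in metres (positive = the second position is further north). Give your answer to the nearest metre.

ΔN = 549 m

Δφ = -30.59981° − -30.60475° = +0.00494°; Δλ = 39.31311° − 39.31389° = -0.00078°.
1° along a meridian = πR/180 = 111125 m.
ΔN = Δφ × 111125 = 549.0 m; ΔE = Δλ × 111125 × cos(-30.60475°) = -0.00078 × 111125 × 0.860700 = -74.6 m.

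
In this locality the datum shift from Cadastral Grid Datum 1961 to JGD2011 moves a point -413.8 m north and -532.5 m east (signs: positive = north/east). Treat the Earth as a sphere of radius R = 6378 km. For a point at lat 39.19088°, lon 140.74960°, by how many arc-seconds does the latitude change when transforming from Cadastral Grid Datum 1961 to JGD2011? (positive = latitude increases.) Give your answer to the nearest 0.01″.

On a sphere of radius R, 1 rad of latitude = R, so Δφ = ΔN / R = -413.8 / 6378000 = -6.4879e-05 rad = -13.382″.

Δφ = -13.38″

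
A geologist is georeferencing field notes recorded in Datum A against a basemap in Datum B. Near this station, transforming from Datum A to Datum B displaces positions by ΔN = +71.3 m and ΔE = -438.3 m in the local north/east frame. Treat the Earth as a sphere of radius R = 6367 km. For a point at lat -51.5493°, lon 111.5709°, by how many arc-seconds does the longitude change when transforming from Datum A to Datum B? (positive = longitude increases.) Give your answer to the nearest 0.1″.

Δλ = -22.8″

At latitude -51.5493°, cos φ = 0.621841.
One radian of longitude at latitude φ spans R cos φ, so Δλ = ΔE / (R cos φ) = -438.3 / (6367000 × 0.621841) = -1.1070e-04 rad = -22.834″.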